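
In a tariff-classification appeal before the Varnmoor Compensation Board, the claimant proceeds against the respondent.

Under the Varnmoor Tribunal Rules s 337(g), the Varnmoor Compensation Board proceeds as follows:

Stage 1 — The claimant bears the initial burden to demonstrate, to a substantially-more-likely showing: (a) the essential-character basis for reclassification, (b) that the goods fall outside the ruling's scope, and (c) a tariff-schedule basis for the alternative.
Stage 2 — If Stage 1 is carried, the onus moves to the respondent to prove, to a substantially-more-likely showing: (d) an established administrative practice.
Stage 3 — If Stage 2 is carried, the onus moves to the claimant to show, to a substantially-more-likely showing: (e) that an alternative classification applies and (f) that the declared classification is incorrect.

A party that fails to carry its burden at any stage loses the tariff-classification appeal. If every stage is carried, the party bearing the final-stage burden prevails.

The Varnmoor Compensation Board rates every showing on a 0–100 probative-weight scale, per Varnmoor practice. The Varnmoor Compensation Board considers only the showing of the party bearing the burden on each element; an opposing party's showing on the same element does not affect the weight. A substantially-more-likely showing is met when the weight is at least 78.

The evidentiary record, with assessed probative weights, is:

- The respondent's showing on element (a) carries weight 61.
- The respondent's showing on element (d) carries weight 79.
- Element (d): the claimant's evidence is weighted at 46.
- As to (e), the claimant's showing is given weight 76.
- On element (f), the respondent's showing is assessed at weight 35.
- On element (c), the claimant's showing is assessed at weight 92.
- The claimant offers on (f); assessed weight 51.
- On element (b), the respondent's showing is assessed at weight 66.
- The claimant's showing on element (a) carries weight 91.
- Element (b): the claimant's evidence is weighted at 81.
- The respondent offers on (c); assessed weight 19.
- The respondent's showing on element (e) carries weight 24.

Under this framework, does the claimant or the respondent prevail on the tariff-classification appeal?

respondent

Stage 1 (claimant, a substantially-more-likely showing, weight is at least 78): (a) 91 (respondent's 61 disregarded) ≥ 78 — meets; (b) 81 (respondent's 66 disregarded) ≥ 78 — meets; (c) 92 (respondent's 19 disregarded) ≥ 78 — meets.
  Stage 1 carried; the burden shifts to the respondent.
Stage 2 (respondent, a substantially-more-likely showing, weight is at least 78): (d) 79 (claimant's 46 disregarded) ≥ 78 — meets.
  All elements met. The burden passes to the claimant.
Stage 3 (claimant, a substantially-more-likely showing, weight is at least 78): (e) 76 (respondent's 24 disregarded) < 78 — fails; (f) 51 (respondent's 35 disregarded) < 78 — fails.
  Stage 3 not carried; the claimant fails its burden.
So the respondent prevails.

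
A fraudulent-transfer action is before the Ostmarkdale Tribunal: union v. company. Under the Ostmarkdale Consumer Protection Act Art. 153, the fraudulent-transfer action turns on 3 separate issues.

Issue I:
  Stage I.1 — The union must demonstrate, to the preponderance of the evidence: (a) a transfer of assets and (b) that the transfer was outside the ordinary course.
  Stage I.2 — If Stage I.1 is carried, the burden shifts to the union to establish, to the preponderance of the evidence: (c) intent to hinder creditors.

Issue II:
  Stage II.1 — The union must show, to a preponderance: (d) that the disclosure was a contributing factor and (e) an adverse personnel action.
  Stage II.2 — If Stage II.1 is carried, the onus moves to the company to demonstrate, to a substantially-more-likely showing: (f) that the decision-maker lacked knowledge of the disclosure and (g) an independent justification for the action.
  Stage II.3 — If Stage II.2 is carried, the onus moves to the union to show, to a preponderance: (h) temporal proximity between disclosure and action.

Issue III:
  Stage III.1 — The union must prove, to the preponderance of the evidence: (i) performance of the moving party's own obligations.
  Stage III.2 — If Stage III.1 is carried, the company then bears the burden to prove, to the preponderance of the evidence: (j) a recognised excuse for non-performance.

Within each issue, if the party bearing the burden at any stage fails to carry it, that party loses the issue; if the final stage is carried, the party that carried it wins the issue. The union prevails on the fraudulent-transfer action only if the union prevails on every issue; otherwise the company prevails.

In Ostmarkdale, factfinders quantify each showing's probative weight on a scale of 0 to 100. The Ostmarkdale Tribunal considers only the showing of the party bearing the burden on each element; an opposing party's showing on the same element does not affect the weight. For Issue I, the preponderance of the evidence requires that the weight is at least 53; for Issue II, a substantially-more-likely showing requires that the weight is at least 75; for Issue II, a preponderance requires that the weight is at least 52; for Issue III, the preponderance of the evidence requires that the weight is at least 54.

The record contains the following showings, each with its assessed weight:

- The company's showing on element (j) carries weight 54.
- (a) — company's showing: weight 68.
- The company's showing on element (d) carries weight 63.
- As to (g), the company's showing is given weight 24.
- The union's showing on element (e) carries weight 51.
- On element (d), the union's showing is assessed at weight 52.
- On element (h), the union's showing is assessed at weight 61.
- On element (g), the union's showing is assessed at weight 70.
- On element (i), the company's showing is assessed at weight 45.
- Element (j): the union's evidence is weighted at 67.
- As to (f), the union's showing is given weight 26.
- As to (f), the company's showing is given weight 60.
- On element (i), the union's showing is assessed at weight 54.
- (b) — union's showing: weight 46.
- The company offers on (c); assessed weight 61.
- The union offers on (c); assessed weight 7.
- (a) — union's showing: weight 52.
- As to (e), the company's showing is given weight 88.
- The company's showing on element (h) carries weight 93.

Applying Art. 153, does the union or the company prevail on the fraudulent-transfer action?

— Issue I —
Stage I.1 — burden on union; standard: the preponderance of the evidence (weight is at least 53).
    (a): 52 (company's 68 disregarded) < 53 [not met]
    (b): 46 < 53 [not met]
  Stage I.1 not carried; the union fails its burden.
The analysis ends at Stage I.1; the company prevails on this issue.
— Issue II —
Stage II.1 — burden on union; standard: a preponderance (weight is at least 52).
    (d): 52 (company's 63 disregarded) ≥ 52 [met]
    (e): 51 (company's 88 disregarded) < 52 [not met]
  Stage II.1 not carried; the union fails its burden.
The analysis ends at Stage II.1; the company prevails on this issue.
— Issue III —
Stage III.1 — burden on union; standard: the preponderance of the evidence (weight is at least 54).
    (i): 54 (company's 45 disregarded) ≥ 54 [met]
  Stage III.1 carried; the burden shifts to the company.
Stage III.2 — burden on company; standard: the preponderance of the evidence (weight is at least 54).
    (j): 54 (union's 67 disregarded) ≥ 54 [met]
  The company carries the last stage.
Every stage carried; the company prevails on this issue.
Per-issue: Issue I → company; Issue II → company; Issue III → company. The union must prevail on every issue; overall, the company prevails.

company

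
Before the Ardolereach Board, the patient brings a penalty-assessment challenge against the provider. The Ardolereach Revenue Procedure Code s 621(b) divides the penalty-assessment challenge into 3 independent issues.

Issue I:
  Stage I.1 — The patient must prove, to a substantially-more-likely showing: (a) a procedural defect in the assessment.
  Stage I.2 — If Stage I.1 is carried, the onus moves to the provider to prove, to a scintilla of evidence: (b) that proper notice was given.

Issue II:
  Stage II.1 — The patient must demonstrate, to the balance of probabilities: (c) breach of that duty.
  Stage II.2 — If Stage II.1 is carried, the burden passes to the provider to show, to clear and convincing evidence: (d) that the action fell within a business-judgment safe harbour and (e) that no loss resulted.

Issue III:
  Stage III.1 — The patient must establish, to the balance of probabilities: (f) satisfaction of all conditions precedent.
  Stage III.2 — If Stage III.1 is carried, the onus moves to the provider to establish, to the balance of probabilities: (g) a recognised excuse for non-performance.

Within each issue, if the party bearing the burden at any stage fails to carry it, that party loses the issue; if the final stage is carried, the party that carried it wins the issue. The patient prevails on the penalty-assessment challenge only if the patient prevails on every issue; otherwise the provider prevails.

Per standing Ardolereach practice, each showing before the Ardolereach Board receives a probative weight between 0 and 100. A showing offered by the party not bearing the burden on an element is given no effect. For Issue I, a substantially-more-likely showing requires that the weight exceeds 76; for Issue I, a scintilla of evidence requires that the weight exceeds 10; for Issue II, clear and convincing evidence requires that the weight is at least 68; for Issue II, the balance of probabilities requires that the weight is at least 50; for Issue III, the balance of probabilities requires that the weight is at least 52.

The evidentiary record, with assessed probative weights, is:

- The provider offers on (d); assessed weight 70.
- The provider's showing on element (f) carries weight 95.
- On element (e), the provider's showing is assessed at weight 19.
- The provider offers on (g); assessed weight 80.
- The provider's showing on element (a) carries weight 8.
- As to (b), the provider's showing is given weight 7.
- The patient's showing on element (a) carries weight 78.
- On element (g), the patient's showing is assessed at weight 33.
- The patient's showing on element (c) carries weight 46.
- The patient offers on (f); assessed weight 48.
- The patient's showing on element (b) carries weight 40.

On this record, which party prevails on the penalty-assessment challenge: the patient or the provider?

provider

— Issue I —
Stage I.1 (patient, a substantially-more-likely showing, weight exceeds 76): (a) 78 (provider's 8 disregarded) > 76 — meets.
  The patient carries Stage I.1; the provider now bears the burden.
Stage I.2 (provider, a scintilla of evidence, weight exceeds 10): (b) 7 (patient's 40 disregarded) ≤ 10 — fails.
  Not every element is met, so the provider fails to carry Stage I.2.
The patient prevails on this issue.
— Issue II —
Stage II.1 — burden on patient; standard: the balance of probabilities (weight is at least 50).
    (c): 46 < 50 [not met]
  Stage II.1 not carried; the patient fails its burden.
So the provider prevails on this issue.
— Issue III —
At Stage III.1 the patient must meet the balance of probabilities (weight is at least 52): on (f) the weight is 48 (the provider's 95 is given no effect), < 52, so (f) does not meet the standard.
  The patient does not carry Stage III.1.
The provider prevails on this issue.
Per-issue: Issue I → patient; Issue II → provider; Issue III → provider. The patient must prevail on every issue; overall, the provider prevails.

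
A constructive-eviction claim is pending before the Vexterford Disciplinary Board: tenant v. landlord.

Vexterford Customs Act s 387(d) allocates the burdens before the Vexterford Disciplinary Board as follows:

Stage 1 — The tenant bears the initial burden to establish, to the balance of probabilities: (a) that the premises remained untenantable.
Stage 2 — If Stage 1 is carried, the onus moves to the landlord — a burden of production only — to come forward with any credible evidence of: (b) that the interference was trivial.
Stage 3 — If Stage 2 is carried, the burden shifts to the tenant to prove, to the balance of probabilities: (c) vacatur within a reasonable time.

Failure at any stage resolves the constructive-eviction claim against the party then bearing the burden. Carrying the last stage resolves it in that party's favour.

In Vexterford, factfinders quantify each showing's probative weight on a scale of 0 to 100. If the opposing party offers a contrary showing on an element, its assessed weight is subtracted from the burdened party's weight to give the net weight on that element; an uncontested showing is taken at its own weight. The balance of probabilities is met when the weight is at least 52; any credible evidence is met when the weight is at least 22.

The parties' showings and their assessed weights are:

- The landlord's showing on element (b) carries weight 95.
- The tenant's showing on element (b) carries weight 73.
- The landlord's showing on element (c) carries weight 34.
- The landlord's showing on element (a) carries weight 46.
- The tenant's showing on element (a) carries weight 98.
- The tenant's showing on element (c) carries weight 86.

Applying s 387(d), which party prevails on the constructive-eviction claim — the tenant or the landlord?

tenant

Stage 1 — burden on tenant; standard: the balance of probabilities (weight is at least 52).
    (a): 98 − 46 = 52 ≥ 52 [met]
  Stage 1 carried; the burden shifts to the landlord.
Stage 2 — burden on landlord; standard: any credible evidence (weight is at least 22).
    (b): 95 − 73 = 22 ≥ 22 [met]
  Stage 2 carried; the burden shifts to the tenant.
Stage 3 — burden on tenant; standard: the balance of probabilities (weight is at least 52).
    (c): 86 − 34 = 52 ≥ 52 [met]
  Stage 3 carried; the final stage is satisfied.
Every stage carried; the tenant prevails.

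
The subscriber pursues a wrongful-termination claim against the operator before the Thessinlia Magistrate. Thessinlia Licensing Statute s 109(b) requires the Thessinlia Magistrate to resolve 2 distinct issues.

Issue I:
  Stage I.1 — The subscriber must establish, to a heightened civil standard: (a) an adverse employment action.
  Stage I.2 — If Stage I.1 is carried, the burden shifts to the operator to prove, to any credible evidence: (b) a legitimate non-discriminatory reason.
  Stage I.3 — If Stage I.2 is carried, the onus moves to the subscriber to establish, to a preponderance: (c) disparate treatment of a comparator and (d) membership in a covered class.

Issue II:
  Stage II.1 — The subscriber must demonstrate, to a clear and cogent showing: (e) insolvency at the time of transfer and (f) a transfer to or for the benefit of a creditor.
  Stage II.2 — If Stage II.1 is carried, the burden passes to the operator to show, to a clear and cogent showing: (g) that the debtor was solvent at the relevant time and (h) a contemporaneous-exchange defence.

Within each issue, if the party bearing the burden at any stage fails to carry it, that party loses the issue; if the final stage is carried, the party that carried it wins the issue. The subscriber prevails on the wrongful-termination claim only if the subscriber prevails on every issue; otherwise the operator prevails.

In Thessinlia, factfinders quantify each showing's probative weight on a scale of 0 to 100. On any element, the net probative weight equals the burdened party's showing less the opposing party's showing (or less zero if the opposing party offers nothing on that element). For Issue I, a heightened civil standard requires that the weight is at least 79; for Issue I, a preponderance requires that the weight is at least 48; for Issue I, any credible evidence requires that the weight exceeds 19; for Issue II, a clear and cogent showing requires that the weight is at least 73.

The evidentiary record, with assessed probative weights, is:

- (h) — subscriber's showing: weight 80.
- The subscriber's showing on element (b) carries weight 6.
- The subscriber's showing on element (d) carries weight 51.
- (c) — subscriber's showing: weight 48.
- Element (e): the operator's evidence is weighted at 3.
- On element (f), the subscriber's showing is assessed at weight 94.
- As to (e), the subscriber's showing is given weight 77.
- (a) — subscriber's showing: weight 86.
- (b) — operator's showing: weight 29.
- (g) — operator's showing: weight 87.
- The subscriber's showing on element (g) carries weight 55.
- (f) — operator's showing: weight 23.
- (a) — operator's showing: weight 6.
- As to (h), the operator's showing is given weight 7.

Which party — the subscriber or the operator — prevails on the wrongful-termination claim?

operator

— Issue I —
Stage I.1 (subscriber, a heightened civil standard, weight is at least 79): (a) net 86−6=80 ≥ 79 — meets.
  Stage I.1 carried; the burden shifts to the operator.
Stage I.2 (operator, any credible evidence, weight exceeds 19): (b) net 29−6=23 > 19 — meets.
  The operator carries Stage I.2; the subscriber now bears the burden.
Stage I.3 (subscriber, a preponderance, weight is at least 48): (c) 48 ≥ 48 — meets; (d) 51 ≥ 48 — meets.
  All elements met at the final stage.
With every stage satisfied, the subscriber prevails on this issue.
— Issue II —
Stage II.1 — burden on subscriber; standard: a clear and cogent showing (weight is at least 73).
    (e): 77 − 3 = 74 ≥ 73 [met]
    (f): 94 − 23 = 71 < 73 [not met]
  The subscriber does not carry Stage II.1.
The operator prevails on this issue.
Per-issue: Issue I → subscriber; Issue II → operator. The subscriber must prevail on every issue; overall, the operator prevails.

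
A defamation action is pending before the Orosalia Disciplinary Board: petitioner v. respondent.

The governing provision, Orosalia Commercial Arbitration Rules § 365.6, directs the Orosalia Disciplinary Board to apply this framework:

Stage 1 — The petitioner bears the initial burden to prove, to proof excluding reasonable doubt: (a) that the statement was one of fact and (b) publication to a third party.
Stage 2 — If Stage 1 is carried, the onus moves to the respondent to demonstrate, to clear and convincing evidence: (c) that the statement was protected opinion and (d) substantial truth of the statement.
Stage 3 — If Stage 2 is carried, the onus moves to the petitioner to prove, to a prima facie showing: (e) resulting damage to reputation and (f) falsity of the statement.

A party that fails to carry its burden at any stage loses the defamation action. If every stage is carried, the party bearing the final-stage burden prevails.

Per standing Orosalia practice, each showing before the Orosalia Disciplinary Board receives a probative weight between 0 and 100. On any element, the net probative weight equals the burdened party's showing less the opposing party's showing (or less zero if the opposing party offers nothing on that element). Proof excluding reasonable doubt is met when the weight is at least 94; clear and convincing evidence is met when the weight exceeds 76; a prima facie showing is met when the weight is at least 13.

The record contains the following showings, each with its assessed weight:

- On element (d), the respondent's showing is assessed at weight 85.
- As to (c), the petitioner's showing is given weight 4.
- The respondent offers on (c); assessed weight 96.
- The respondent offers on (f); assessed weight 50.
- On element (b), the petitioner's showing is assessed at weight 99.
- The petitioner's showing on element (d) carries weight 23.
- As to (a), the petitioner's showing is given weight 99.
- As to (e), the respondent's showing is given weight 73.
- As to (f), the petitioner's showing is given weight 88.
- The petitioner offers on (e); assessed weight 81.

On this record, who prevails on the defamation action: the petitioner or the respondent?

petitioner

Stage 1 — burden on petitioner; standard: proof excluding reasonable doubt (weight is at least 94).
    (a): 99 ≥ 94 [met]
    (b): 99 ≥ 94 [met]
  The petitioner carries Stage 1; the respondent now bears the burden.
Stage 2 — burden on respondent; standard: clear and convincing evidence (weight exceeds 76).
    (c): 96 − 4 = 92 > 76 [met]
    (d): 85 − 23 = 62 ≤ 76 [not met]
  Not every element is met, so the respondent fails to carry Stage 2.
So the petitioner prevails.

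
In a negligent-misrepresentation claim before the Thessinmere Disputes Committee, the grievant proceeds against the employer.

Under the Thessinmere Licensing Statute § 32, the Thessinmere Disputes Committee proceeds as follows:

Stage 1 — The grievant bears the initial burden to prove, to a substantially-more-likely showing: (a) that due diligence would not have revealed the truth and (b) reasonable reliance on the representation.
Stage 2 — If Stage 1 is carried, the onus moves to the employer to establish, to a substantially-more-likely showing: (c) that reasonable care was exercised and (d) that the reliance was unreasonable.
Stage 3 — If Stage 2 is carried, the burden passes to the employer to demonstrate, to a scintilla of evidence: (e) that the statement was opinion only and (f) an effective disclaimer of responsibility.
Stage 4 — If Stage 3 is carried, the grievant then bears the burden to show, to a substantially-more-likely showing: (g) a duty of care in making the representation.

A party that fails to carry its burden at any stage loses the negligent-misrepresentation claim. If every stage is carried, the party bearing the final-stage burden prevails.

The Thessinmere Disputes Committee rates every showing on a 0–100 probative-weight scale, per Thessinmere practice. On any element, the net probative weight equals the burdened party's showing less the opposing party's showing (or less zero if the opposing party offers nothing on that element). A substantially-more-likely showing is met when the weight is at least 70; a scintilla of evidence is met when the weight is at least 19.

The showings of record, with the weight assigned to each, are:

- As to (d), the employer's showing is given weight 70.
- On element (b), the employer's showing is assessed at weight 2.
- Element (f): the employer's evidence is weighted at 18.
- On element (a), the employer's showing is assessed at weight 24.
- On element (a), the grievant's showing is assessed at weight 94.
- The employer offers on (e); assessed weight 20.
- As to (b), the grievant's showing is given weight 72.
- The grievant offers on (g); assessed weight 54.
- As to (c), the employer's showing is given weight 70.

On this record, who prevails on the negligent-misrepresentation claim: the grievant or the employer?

At Stage 1 the grievant must meet a substantially-more-likely showing (weight is at least 70): on (a) the weight is 94 less the opposing 24 gives net 70, ≥ 70, so (a) meets the standard; on (b) the weight is 72 less the opposing 2 gives net 70, ≥ 70, so (b) meets the standard.
  The grievant carries Stage 1; the employer now bears the burden.
At Stage 2 the employer must meet a substantially-more-likely showing (weight is at least 70): on (c) the weight is 70, ≥ 70, so (c) meets the standard; on (d) the weight is 70, which does reach 70, so (d) meets the standard.
  Stage 2 is satisfied; the employer continues to bear the burden.
At Stage 3 the employer must meet a scintilla of evidence (weight is at least 19): on (e) the weight is 20, which does reach 19, so (e) meets the standard; on (f) the weight is 18, which does not reach 19, so (f) does not meet the standard.
  The employer does not carry Stage 3.
The analysis ends at Stage 3; the grievant prevails.

grievant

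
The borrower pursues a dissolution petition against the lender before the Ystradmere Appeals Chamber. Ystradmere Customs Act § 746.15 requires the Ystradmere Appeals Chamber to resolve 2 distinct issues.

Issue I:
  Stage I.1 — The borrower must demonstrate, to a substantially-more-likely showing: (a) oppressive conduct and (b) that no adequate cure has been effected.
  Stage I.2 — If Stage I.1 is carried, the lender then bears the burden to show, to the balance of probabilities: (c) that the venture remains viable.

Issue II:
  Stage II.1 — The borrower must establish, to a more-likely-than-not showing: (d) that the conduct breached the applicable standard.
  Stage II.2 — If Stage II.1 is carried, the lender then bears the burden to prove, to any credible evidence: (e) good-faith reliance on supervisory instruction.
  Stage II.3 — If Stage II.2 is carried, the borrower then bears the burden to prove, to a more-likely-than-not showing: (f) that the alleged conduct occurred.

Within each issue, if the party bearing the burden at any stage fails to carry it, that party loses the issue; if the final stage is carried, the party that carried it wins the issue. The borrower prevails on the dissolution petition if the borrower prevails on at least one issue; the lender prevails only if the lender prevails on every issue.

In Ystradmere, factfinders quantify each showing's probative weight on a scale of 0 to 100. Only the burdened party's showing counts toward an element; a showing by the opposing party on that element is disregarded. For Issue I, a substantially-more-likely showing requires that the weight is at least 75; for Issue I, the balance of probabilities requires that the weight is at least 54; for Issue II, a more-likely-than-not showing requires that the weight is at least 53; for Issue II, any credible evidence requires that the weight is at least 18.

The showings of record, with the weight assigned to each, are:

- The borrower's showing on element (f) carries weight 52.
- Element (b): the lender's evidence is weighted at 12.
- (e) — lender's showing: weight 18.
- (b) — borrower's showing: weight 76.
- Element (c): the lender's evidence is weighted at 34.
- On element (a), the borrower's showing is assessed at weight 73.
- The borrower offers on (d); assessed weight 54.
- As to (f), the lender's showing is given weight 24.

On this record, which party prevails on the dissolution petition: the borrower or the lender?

lender

— Issue I —
Stage I.1 — burden on borrower; standard: a substantially-more-likely showing (weight is at least 75).
    (a): 73 < 75 [not met]
    (b): 76 (lender's 12 disregarded) ≥ 75 [met]
  The borrower does not carry Stage I.1.
The analysis ends at Stage I.1; the lender prevails on this issue.
— Issue II —
Stage II.1 — burden on borrower; standard: a more-likely-than-not showing (weight is at least 53).
    (d): 54 ≥ 53 [met]
  All elements met. The burden passes to the lender.
Stage II.2 — burden on lender; standard: any credible evidence (weight is at least 18).
    (e): 18 ≥ 18 [met]
  Stage II.2 is satisfied; the onus moves to the borrower.
Stage II.3 — burden on borrower; standard: a more-likely-than-not showing (weight is at least 53).
    (f): 52 (lender's 24 disregarded) < 53 [not met]
  Not every element is met, so the borrower fails to carry Stage II.3.
The lender prevails on this issue.
Per-issue: Issue I → lender; Issue II → lender. The borrower must prevail on at least one issue; overall, the lender prevails.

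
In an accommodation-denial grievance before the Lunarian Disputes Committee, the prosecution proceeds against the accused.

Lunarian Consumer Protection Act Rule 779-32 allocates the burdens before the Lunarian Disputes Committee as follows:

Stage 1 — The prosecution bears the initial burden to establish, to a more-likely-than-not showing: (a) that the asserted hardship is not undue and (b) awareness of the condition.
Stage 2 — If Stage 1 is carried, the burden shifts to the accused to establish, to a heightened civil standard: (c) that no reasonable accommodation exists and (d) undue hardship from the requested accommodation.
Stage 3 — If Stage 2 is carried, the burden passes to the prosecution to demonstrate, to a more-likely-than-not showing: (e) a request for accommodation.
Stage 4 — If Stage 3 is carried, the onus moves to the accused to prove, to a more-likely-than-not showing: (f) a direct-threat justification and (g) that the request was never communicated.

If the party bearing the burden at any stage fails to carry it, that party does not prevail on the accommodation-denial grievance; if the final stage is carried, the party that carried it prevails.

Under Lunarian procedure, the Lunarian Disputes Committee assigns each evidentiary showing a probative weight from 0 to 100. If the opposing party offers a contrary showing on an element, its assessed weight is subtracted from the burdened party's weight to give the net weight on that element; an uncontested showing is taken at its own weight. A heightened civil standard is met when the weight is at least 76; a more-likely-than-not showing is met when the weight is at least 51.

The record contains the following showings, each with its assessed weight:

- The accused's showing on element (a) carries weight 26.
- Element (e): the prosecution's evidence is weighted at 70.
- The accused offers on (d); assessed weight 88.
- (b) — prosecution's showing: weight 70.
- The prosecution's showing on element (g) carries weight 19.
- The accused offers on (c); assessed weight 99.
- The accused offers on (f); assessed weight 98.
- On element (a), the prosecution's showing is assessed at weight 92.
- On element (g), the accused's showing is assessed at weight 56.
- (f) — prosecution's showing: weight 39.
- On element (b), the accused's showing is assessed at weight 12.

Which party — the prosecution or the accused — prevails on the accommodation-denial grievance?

Stage 1 — burden on prosecution; standard: a more-likely-than-not showing (weight is at least 51).
    (a): 92 − 26 = 66 ≥ 51 [met]
    (b): 70 − 12 = 58 ≥ 51 [met]
  All elements met. The burden passes to the accused.
Stage 2 — burden on accused; standard: a heightened civil standard (weight is at least 76).
    (c): 99 ≥ 76 [met]
    (d): 88 ≥ 76 [met]
  Stage 2 is satisfied; the onus moves to the prosecution.
Stage 3 — burden on prosecution; standard: a more-likely-than-not showing (weight is at least 51).
    (e): 70 ≥ 51 [met]
  All elements met. The burden passes to the accused.
Stage 4 — burden on accused; standard: a more-likely-than-not showing (weight is at least 51).
    (f): 98 − 39 = 59 ≥ 51 [met]
    (g): 56 − 19 = 37 < 51 [not met]
  Stage 4 not carried; the accused fails its burden.
The analysis ends at Stage 4; the prosecution prevails.

prosecution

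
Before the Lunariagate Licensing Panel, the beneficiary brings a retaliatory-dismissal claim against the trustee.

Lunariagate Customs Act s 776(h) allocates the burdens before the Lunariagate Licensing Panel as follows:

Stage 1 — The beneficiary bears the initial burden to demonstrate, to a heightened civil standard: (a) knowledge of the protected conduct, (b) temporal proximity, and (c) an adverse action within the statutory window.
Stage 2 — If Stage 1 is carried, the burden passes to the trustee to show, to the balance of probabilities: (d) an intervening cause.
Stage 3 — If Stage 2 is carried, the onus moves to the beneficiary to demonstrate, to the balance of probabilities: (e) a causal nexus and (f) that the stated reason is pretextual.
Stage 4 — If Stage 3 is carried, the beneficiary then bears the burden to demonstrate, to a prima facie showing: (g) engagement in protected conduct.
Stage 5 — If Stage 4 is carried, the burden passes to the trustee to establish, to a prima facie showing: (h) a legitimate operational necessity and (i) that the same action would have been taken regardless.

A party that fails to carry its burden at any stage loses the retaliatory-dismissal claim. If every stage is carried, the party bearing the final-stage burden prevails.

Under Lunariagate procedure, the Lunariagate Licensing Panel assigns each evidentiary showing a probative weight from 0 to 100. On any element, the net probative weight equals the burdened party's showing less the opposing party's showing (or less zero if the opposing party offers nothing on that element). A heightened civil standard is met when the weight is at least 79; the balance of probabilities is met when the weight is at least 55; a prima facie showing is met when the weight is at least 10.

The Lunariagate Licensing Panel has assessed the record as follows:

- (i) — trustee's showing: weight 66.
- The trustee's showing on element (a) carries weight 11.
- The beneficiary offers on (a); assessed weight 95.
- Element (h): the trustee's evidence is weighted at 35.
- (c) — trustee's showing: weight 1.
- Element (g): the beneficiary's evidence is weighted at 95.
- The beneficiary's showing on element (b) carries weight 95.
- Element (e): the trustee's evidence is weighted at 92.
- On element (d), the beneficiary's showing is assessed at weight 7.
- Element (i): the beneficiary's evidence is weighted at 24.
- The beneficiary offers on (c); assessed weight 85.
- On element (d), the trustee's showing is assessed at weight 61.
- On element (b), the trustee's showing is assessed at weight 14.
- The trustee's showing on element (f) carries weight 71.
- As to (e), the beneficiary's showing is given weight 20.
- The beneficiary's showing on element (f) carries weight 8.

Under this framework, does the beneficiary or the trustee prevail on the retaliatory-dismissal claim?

beneficiary

Stage 1 (beneficiary, a heightened civil standard, weight is at least 79): (a) net 95−11=84 ≥ 79 — meets; (b) net 95−14=81 ≥ 79 — meets; (c) net 85−1=84 ≥ 79 — meets.
  Stage 1 is satisfied; the onus moves to the trustee.
Stage 2 (trustee, the balance of probabilities, weight is at least 55): (d) net 61−7=54 < 55 — fails.
  Not every element is met, so the trustee fails to carry Stage 2.
The analysis ends at Stage 2; the beneficiary prevails.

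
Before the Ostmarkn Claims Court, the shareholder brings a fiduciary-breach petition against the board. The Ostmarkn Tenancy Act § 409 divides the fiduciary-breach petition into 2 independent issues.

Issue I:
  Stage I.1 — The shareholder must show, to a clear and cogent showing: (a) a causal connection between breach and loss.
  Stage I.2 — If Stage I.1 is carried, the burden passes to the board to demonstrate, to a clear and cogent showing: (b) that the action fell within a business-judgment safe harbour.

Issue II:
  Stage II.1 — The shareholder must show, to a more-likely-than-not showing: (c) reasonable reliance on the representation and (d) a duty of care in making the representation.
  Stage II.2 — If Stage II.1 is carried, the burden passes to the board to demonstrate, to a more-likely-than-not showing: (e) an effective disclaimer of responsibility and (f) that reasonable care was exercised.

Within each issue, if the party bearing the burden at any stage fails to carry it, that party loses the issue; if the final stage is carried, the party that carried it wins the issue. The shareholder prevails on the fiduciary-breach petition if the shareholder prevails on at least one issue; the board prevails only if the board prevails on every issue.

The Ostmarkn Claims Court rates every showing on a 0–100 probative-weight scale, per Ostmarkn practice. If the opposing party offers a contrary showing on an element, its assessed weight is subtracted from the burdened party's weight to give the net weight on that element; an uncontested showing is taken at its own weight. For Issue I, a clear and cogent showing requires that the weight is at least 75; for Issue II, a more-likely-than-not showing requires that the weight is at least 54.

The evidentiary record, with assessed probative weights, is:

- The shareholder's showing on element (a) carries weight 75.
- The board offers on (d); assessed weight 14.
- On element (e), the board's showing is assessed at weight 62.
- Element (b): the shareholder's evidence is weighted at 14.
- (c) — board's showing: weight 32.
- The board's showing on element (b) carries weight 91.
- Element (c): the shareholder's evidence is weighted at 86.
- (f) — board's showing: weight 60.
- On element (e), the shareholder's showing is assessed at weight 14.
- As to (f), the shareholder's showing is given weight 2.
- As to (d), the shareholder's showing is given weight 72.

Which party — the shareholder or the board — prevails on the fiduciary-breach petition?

shareholder

— Issue I —
At Stage I.1 the shareholder must meet a clear and cogent showing (weight is at least 75): on (a) the weight is 75, ≥ 75, so (a) meets the standard.
  All elements met. The burden passes to the board.
At Stage I.2 the board must meet a clear and cogent showing (weight is at least 75): on (b) the weight is 91 less the opposing 14 gives net 77, ≥ 75, so (b) meets the standard.
  Stage I.2 carried; the final stage is satisfied.
Every stage carried; the board prevails on this issue.
— Issue II —
Stage II.1 (shareholder, a more-likely-than-not showing, weight is at least 54): (c) net 86−32=54 ≥ 54 — meets; (d) net 72−14=58 ≥ 54 — meets.
  Stage II.1 is satisfied; the onus moves to the board.
Stage II.2 (board, a more-likely-than-not showing, weight is at least 54): (e) net 62−14=48 < 54 — fails; (f) net 60−2=58 ≥ 54 — meets.
  Stage II.2 not carried; the board fails its burden.
So the shareholder prevails on this issue.
Per-issue: Issue I → board; Issue II → shareholder. The shareholder must prevail on at least one issue; overall, the shareholder prevails.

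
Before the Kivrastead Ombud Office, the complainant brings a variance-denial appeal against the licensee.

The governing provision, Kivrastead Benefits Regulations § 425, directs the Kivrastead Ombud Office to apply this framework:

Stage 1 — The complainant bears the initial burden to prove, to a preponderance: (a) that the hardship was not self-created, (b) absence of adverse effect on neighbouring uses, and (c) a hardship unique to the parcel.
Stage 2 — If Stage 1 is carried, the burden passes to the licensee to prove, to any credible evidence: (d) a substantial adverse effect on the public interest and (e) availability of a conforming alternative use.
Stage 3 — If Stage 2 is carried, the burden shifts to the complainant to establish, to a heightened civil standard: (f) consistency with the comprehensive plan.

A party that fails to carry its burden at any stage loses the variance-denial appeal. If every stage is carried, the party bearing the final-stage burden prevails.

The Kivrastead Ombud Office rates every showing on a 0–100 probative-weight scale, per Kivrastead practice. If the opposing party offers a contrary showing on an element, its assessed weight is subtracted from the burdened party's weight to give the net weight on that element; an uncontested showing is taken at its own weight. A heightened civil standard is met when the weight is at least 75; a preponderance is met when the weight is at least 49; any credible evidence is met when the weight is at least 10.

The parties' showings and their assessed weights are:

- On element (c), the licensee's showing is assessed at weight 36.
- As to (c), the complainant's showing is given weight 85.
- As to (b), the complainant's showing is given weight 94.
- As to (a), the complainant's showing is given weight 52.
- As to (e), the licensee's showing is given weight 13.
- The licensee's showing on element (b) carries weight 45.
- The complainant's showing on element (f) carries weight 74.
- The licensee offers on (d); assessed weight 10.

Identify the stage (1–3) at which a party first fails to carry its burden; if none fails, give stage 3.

Stage 1 (complainant, a preponderance, weight is at least 49): (a) 52 ≥ 49 — meets; (b) net 94−45=49 ≥ 49 — meets; (c) net 85−36=49 ≥ 49 — meets.
  Stage 1 carried; the burden shifts to the licensee.
Stage 2 (licensee, any credible evidence, weight is at least 10): (d) 10 ≥ 10 — meets; (e) 13 ≥ 10 — meets.
  Stage 2 is satisfied; the onus moves to the complainant.
Stage 3 (complainant, a heightened civil standard, weight is at least 75): (f) 74 < 75 — fails.
  Stage 3 not carried; the complainant fails its burden.
The licensee prevails.

stage 3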